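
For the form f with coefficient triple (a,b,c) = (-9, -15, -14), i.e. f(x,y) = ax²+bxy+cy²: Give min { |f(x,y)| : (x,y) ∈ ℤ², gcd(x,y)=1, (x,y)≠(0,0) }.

translate: b→-3 (≡15 mod 18), so (9,15,14)→(9,-3,8)
flip: (9,-3,8)→(8,3,9)
reduced (well bottom): (8,3,9) with a≤c, −a<b≤a
well minimum |f| = |-8| = 8 (negative-definite)

8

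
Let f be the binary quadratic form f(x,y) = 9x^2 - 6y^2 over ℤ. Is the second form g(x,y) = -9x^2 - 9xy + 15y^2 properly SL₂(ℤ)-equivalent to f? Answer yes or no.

D₁ = 216, D₂ = 621
discriminants differ ⇒ not SL₂(ℤ)-equivalent

no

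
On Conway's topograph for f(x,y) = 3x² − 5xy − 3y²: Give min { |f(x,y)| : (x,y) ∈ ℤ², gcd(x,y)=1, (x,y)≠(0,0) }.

descent: ρ → (-3,5,3)  [lands on river]
river: ρ → (3,7,-1)
river: ρ → (-1,7,3)
river: ρ → (3,5,-3)
river: ρ → (-3,7,1)
river: ρ → (1,7,-3)
closes: descent 1, river 6
min |a| on river = 1

1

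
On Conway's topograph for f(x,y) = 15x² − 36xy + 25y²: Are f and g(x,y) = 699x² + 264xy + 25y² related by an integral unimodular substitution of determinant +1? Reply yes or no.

D₁ = -204, D₂ = -204
f: translate: b→-6 (≡-36 mod 30), so (15,-36,25)→(15,-6,4)
f: flip: (15,-6,4)→(4,6,15)
f: translate: b→-2 (≡6 mod 8), so (4,6,15)→(4,-2,13)
f: reduced (well bottom): (4,-2,13) with a≤c, −a<b≤a
g: flip: (699,264,25)→(25,-264,699)
g: translate: b→-14 (≡-264 mod 50), so (25,-264,699)→(25,-14,4)
g: flip: (25,-14,4)→(4,14,25)
g: translate: b→-2 (≡14 mod 8), so (4,14,25)→(4,-2,13)
g: reduced (well bottom): (4,-2,13) with a≤c, −a<b≤a
reduced forms (4, -2, 13) vs (4, -2, 13) ⇒ equivalent

yes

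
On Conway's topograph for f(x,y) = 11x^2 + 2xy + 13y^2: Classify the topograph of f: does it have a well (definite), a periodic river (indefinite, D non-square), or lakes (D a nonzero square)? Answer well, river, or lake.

D = b²−4ac = 2² − 4·11·13 = -568
D < 0 ⇒ definite ⇒ every region one sign ⇒ single well

well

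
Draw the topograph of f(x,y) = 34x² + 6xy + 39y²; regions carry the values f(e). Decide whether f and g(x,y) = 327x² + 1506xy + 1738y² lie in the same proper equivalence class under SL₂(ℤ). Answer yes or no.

D₁ = -5268, D₂ = -5268
f: reduced (well bottom): (34,6,39) with a≤c, −a<b≤a
g: translate: b→198 (≡1506 mod 654), so (327,1506,1738)→(327,198,34)
g: flip: (327,198,34)→(34,-198,327)
g: translate: b→6 (≡-198 mod 68), so (34,-198,327)→(34,6,39)
g: reduced (well bottom): (34,6,39) with a≤c, −a<b≤a
reduced forms (34, 6, 39) vs (34, 6, 39) ⇒ equivalent

yes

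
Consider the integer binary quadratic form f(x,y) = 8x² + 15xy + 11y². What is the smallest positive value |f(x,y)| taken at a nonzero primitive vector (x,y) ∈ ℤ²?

translate: b→-1 (≡15 mod 16), so (8,15,11)→(8,-1,4)
flip: (8,-1,4)→(4,1,8)
reduced (well bottom): (4,1,8) with a≤c, −a<b≤a
well minimum = a = 4

4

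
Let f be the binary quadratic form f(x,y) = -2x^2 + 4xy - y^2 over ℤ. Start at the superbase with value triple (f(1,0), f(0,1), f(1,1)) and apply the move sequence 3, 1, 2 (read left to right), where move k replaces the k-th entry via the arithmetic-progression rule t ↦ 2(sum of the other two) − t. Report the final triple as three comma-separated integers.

start (-2,-1,1) = (f(1,0),f(0,1),f(1,1))
replace slot 3: 2·((-2)+(-1)) − 1 = -7 → (-2,-1,-7)
replace slot 1: 2·((-1)+(-7)) − (-2) = -14 → (-14,-1,-7)
replace slot 2: 2·((-14)+(-7)) − (-1) = -41 → (-14,-41,-7)

-14,-41,-7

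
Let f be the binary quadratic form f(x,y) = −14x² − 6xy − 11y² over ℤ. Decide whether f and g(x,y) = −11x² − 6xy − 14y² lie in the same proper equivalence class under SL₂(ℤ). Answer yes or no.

D₁ = -580, D₂ = -580
f is negative-definite; reduce −f:
−f: flip: (14,6,11)→(11,-6,14)
−f: reduced (well bottom): (11,-6,14) with a≤c, −a<b≤a
flip sign back: reduced form of f is (-11,6,-14)
g is negative-definite; reduce −g:
−g: reduced (well bottom): (11,6,14) with a≤c, −a<b≤a
flip sign back: reduced form of g is (-11,-6,-14)
reduced forms (-11, 6, -14) vs (-11, -6, -14) ⇒ inequivalent

no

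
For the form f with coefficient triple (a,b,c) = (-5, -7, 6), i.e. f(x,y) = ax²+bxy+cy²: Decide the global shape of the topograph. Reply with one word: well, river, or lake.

D = b²−4ac = (-7)² − 4·(-5)·6 = 169
D = 13² is a perfect square ⇒ form factors over ℤ ⇒ lakes

lake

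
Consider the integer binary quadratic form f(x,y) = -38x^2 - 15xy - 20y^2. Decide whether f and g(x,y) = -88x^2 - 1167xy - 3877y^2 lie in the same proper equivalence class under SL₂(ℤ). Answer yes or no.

D₁ = -2815, D₂ = -2815
f is negative-definite; reduce −f:
−f: flip: (38,15,20)→(20,-15,38)
−f: reduced (well bottom): (20,-15,38) with a≤c, −a<b≤a
flip sign back: reduced form of f is (-20,15,-38)
g is negative-definite; reduce −g:
−g: translate: b→-65 (≡1167 mod 176), so (88,1167,3877)→(88,-65,20)
−g: flip: (88,-65,20)→(20,65,88)
−g: translate: b→-15 (≡65 mod 40), so (20,65,88)→(20,-15,38)
−g: reduced (well bottom): (20,-15,38) with a≤c, −a<b≤a
flip sign back: reduced form of g is (-20,15,-38)
reduced forms (-20, 15, -38) vs (-20, 15, -38) ⇒ equivalent

yes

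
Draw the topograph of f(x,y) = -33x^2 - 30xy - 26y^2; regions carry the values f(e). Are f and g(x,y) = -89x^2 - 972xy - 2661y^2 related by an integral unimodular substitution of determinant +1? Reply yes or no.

D₁ = -2532, D₂ = -2532
f is negative-definite; reduce −f:
−f: flip: (33,30,26)→(26,-30,33)
−f: translate: b→22 (≡-30 mod 52), so (26,-30,33)→(26,22,29)
−f: reduced (well bottom): (26,22,29) with a≤c, −a<b≤a
flip sign back: reduced form of f is (-26,-22,-29)
g is negative-definite; reduce −g:
−g: translate: b→82 (≡972 mod 178), so (89,972,2661)→(89,82,26)
−g: flip: (89,82,26)→(26,-82,89)
−g: translate: b→22 (≡-82 mod 52), so (26,-82,89)→(26,22,29)
−g: reduced (well bottom): (26,22,29) with a≤c, −a<b≤a
flip sign back: reduced form of g is (-26,-22,-29)
reduced forms (-26, -22, -29) vs (-26, -22, -29) ⇒ equivalent

yes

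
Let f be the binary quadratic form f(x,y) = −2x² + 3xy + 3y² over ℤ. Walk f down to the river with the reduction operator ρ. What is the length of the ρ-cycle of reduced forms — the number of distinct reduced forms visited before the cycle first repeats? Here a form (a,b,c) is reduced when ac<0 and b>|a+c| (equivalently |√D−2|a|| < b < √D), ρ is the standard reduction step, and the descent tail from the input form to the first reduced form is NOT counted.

D = 33, ⌊√D⌋ = 5
river: ρ → (3,3,-2)
river: ρ → (-2,5,1)
river: ρ → (1,5,-2)
river: ρ → (-2,3,3)
ρ-cycle length = 4 (tail of 0 descent steps not counted)

4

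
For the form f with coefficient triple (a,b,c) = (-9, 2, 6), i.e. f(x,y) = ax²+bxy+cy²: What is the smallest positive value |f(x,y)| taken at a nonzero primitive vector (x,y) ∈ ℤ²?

descent: ρ → (6,10,-5)  [lands on river]
river: ρ → (-5,10,6)
river: ρ → (6,14,-1)
river: ρ → (-1,14,6)
closes: descent 1, river 4
min |a| on river = 1

1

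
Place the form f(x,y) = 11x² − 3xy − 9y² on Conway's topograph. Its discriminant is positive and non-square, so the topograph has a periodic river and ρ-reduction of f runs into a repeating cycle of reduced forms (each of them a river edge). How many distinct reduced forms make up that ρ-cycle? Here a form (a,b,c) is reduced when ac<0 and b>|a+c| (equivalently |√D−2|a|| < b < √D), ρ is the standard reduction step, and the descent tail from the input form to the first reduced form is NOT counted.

D = 405, ⌊√D⌋ = 20
descent: ρ → (-9,3,11)  [lands on river]
river: ρ → (11,19,-1)
river: ρ → (-1,19,11)
river: ρ → (11,3,-9)
river: ρ → (-9,15,5)
river: ρ → (5,15,-9)
ρ-cycle length = 6 (tail of 1 descent step not counted)

6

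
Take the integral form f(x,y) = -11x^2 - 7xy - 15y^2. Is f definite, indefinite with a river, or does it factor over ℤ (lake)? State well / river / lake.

D = b²−4ac = (-7)² − 4·(-11)·(-15) = -611
D < 0 ⇒ definite ⇒ every region one sign ⇒ single well

well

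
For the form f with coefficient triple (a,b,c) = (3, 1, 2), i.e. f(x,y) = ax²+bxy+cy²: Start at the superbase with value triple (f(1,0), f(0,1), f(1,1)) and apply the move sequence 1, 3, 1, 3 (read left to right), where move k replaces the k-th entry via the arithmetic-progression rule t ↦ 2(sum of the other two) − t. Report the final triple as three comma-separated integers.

start (3,2,6) = (f(1,0),f(0,1),f(1,1))
replace slot 1: 2·(2+6) − 3 = 13 → (13,2,6)
replace slot 3: 2·(13+2) − 6 = 24 → (13,2,24)
replace slot 1: 2·(2+24) − 13 = 39 → (39,2,24)
replace slot 3: 2·(39+2) − 24 = 58 → (39,2,58)

39,2,58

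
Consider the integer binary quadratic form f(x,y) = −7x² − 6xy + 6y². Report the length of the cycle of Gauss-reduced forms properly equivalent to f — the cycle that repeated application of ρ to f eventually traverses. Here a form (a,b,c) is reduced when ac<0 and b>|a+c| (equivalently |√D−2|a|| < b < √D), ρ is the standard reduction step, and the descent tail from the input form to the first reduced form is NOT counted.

D = 204, ⌊√D⌋ = 14
descent: ρ → (6,6,-7)  [lands on river]
river: ρ → (-7,8,5)
river: ρ → (5,12,-3)
river: ρ → (-3,12,5)
river: ρ → (5,8,-7)
river: ρ → (-7,6,6)
ρ-cycle length = 6 (tail of 1 descent step not counted)

6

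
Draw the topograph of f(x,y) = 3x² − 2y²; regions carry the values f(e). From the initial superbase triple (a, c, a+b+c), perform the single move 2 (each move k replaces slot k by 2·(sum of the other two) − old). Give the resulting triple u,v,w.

start (3,-2,1) = (f(1,0),f(0,1),f(1,1))
replace slot 2: 2·(3+1) − (-2) = 10 → (3,10,1)

3,10,1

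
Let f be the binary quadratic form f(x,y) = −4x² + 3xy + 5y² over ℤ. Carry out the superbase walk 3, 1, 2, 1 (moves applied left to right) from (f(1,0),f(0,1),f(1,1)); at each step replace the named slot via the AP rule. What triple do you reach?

start (-4,5,4) = (f(1,0),f(0,1),f(1,1))
replace slot 3: 2·((-4)+5) − 4 = -2 → (-4,5,-2)
replace slot 1: 2·(5+(-2)) − (-4) = 10 → (10,5,-2)
replace slot 2: 2·(10+(-2)) − 5 = 11 → (10,11,-2)
replace slot 1: 2·(11+(-2)) − 10 = 8 → (8,11,-2)

8,11,-2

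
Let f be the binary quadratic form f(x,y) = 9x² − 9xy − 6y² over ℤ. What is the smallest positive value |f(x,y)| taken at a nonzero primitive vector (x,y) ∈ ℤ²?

descent: ρ → (-6,9,9)  [lands on river]
river: ρ → (9,9,-6)
river: ρ → (-6,15,3)
river: ρ → (3,15,-6)
closes: descent 1, river 4
min |a| on river = 3

3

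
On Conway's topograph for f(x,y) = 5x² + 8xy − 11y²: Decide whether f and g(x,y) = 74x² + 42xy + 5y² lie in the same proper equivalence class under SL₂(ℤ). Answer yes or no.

D₁ = 284, D₂ = 284
river cycle of f (length 8): (-11, 14, 2), (2, 14, -11), (-11, 8, 5), (5, 12, -7), (-7, 16, 1), (1, 16, -7), (-7, 12, 5), (5, 8, -11)
river cycle of g (length 8): (5, 8, -11), (-11, 14, 2), (2, 14, -11), (-11, 8, 5), (5, 12, -7), (-7, 16, 1), (1, 16, -7), (-7, 12, 5)
cycles coincide ⇒ equivalent

yes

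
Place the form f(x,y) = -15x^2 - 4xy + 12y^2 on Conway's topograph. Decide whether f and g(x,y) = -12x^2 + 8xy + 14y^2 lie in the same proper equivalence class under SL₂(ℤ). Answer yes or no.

D₁ = 736, D₂ = 736
river cycle of f (length 12): (12, 4, -15), (-15, 26, 1), (1, 26, -15), (-15, 4, 12), (12, 20, -7), (-7, 22, 9), (9, 14, -15), (-15, 16, 8), (8, 16, -15), (-15, 14, 9), … (2 more)
river cycle of g (length 12): (14, 20, -6), (-6, 16, 20), (20, 24, -2), (-2, 24, 20), (20, 16, -6), (-6, 20, 14), (14, 8, -12), (-12, 16, 10), (10, 24, -4), (-4, 24, 10), … (2 more)
cycles differ ⇒ inequivalent

no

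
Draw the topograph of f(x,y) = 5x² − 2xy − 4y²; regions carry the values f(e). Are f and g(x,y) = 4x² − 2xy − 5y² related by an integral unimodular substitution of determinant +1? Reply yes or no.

D₁ = 84, D₂ = 84
river cycle of f (length 6): (-4, 2, 5), (5, 8, -1), (-1, 8, 5), (5, 2, -4), (-4, 6, 3), (3, 6, -4)
river cycle of g (length 6): (-5, 2, 4), (4, 6, -3), (-3, 6, 4), (4, 2, -5), (-5, 8, 1), (1, 8, -5)
cycles differ ⇒ inequivalent

no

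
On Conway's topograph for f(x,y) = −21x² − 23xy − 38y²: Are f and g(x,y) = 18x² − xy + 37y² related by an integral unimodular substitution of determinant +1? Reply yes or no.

D₁ = -2663, D₂ = -2663
f is negative-definite; reduce −f:
−f: translate: b→-19 (≡23 mod 42), so (21,23,38)→(21,-19,36)
−f: reduced (well bottom): (21,-19,36) with a≤c, −a<b≤a
flip sign back: reduced form of f is (-21,19,-36)
g: reduced (well bottom): (18,-1,37) with a≤c, −a<b≤a
reduced forms (-21, 19, -36) vs (18, -1, 37) ⇒ inequivalent

no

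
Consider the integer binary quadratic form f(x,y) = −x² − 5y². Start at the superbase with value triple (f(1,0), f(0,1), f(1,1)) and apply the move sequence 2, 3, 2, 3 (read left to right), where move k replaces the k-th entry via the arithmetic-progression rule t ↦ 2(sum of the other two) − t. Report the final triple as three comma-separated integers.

start (-1,-5,-6) = (f(1,0),f(0,1),f(1,1))
replace slot 2: 2·((-1)+(-6)) − (-5) = -9 → (-1,-9,-6)
replace slot 3: 2·((-1)+(-9)) − (-6) = -14 → (-1,-9,-14)
replace slot 2: 2·((-1)+(-14)) − (-9) = -21 → (-1,-21,-14)
replace slot 3: 2·((-1)+(-21)) − (-14) = -30 → (-1,-21,-30)

-1,-21,-30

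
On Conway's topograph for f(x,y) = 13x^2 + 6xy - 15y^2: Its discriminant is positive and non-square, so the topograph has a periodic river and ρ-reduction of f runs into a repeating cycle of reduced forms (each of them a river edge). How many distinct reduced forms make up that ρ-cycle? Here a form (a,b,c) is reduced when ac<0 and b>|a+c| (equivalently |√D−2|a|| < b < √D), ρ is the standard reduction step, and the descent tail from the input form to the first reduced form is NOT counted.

D = 816, ⌊√D⌋ = 28
river: ρ → (-15,24,4)
river: ρ → (4,24,-15)
river: ρ → (-15,6,13)
river: ρ → (13,20,-8)
river: ρ → (-8,28,1)
river: ρ → (1,28,-8)
river: ρ → (-8,20,13)
river: ρ → (13,6,-15)
ρ-cycle length = 8 (tail of 0 descent steps not counted)

8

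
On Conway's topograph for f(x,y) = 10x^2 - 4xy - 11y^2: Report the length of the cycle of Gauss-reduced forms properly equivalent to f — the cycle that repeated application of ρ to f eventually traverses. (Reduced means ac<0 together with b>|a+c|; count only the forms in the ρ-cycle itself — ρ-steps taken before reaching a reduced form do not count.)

D = 456, ⌊√D⌋ = 21
descent: ρ → (-11,4,10)  [lands on river]
river: ρ → (10,16,-5)
river: ρ → (-5,14,13)
river: ρ → (13,12,-6)
river: ρ → (-6,12,13)
river: ρ → (13,14,-5)
river: ρ → (-5,16,10)
river: ρ → (10,4,-11)
river: ρ → (-11,18,3)
river: ρ → (3,18,-11)
ρ-cycle length = 10 (tail of 1 descent step not counted)

10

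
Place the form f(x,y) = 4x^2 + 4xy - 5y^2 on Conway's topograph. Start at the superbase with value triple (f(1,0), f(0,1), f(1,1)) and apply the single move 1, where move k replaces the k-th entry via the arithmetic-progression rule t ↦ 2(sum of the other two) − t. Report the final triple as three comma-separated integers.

start (4,-5,3) = (f(1,0),f(0,1),f(1,1))
replace slot 1: 2·((-5)+3) − 4 = -8 → (-8,-5,3)

-8,-5,3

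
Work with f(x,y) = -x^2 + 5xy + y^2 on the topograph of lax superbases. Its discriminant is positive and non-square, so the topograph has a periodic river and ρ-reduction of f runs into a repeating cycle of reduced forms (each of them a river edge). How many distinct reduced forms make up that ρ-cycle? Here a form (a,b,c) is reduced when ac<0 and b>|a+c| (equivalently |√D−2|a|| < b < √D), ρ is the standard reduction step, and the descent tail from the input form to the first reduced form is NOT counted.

D = 29, ⌊√D⌋ = 5
river: ρ → (1,5,-1)
river: ρ → (-1,5,1)
ρ-cycle length = 2 (tail of 0 descent steps not counted)

2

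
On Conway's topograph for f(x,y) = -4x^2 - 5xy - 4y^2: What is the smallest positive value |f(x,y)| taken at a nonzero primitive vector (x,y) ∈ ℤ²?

translate: b→-3 (≡5 mod 8), so (4,5,4)→(4,-3,3)
flip: (4,-3,3)→(3,3,4)
reduced (well bottom): (3,3,4) with a≤c, −a<b≤a
well minimum |f| = |-3| = 3 (negative-definite)

3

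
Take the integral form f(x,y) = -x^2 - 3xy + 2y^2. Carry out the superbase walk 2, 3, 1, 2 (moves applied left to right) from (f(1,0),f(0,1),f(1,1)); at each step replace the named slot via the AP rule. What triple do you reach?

start (-1,2,-2) = (f(1,0),f(0,1),f(1,1))
replace slot 2: 2·((-1)+(-2)) − 2 = -8 → (-1,-8,-2)
replace slot 3: 2·((-1)+(-8)) − (-2) = -16 → (-1,-8,-16)
replace slot 1: 2·((-8)+(-16)) − (-1) = -47 → (-47,-8,-16)
replace slot 2: 2·((-47)+(-16)) − (-8) = -118 → (-47,-118,-16)

-47,-118,-16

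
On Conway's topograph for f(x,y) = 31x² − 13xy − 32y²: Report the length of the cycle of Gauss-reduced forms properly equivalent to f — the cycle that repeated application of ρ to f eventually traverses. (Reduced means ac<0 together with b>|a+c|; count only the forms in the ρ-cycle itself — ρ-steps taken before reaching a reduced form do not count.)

D = 4137, ⌊√D⌋ = 64
descent: ρ → (-32,13,31)  [lands on river]
river: ρ → (31,49,-14)
river: ρ → (-14,63,3)
river: ρ → (3,63,-14)
river: ρ → (-14,49,31)
river: ρ → (31,13,-32)
river: ρ → (-32,51,12)
river: ρ → (12,45,-44)
river: ρ → (-44,43,13)
river: ρ → (13,61,-8)
river: ρ → (-8,51,48)
river: ρ → (48,45,-11)
river: ρ → (-11,43,52)
river: ρ → (52,61,-2)
river: ρ → (-2,63,21)
river: ρ → (21,63,-2)
river: ρ → (-2,61,52)
river: ρ → (52,43,-11)
river: ρ → (-11,45,48)
river: ρ → (48,51,-8)
river: ρ → (-8,61,13)
river: ρ → (13,43,-44)
river: ρ → (-44,45,12)
river: ρ → (12,51,-32)
ρ-cycle length = 24 (tail of 1 descent step not counted)

24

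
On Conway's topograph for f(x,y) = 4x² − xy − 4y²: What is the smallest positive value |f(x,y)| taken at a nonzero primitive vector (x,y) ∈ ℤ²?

descent: ρ → (-4,1,4)  [lands on river]
river: ρ → (4,7,-1)
river: ρ → (-1,7,4)
river: ρ → (4,1,-4)
river: ρ → (-4,7,1)
river: ρ → (1,7,-4)
closes: descent 1, river 6
min |a| on river = 1

1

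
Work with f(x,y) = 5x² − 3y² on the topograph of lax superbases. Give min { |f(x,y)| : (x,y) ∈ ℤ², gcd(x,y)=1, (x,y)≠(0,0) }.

descent: ρ → (-3,6,2)  [lands on river]
river: ρ → (2,6,-3)
closes: descent 1, river 2
min |a| on river = 2

2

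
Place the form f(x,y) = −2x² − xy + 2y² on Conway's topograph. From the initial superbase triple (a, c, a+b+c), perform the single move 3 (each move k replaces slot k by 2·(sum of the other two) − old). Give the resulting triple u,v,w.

start (-2,2,-1) = (f(1,0),f(0,1),f(1,1))
replace slot 3: 2·((-2)+2) − (-1) = 1 → (-2,2,1)

-2,2,1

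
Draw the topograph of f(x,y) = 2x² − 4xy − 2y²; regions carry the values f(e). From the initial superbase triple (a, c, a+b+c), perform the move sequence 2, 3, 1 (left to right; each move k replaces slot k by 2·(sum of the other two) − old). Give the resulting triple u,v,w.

start (2,-2,-4) = (f(1,0),f(0,1),f(1,1))
replace slot 2: 2·(2+(-4)) − (-2) = -2 → (2,-2,-4)
replace slot 3: 2·(2+(-2)) − (-4) = 4 → (2,-2,4)
replace slot 1: 2·((-2)+4) − 2 = 2 → (2,-2,4)

2,-2,4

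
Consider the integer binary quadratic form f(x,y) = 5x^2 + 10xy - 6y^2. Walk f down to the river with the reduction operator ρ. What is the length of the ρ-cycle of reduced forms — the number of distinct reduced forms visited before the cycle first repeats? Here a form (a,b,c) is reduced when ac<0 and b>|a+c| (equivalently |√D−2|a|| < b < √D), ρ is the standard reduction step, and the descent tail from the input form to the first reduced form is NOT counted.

D = 220, ⌊√D⌋ = 14
river: ρ → (-6,14,1)
river: ρ → (1,14,-6)
river: ρ → (-6,10,5)
river: ρ → (5,10,-6)
ρ-cycle length = 4 (tail of 0 descent steps not counted)

4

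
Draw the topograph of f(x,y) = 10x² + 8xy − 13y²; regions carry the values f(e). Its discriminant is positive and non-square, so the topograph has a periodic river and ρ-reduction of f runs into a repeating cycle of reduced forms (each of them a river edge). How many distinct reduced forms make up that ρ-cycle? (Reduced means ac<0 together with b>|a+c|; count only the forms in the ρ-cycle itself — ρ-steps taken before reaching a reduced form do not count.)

D = 584, ⌊√D⌋ = 24
river: ρ → (-13,18,5)
river: ρ → (5,22,-5)
river: ρ → (-5,18,13)
river: ρ → (13,8,-10)
river: ρ → (-10,12,11)
river: ρ → (11,10,-11)
river: ρ → (-11,12,10)
river: ρ → (10,8,-13)
ρ-cycle length = 8 (tail of 0 descent steps not counted)

8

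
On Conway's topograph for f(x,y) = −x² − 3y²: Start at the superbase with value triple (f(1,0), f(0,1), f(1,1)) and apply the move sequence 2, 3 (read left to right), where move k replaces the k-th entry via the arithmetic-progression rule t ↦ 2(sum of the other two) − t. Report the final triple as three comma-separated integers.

start (-1,-3,-4) = (f(1,0),f(0,1),f(1,1))
replace slot 2: 2·((-1)+(-4)) − (-3) = -7 → (-1,-7,-4)
replace slot 3: 2·((-1)+(-7)) − (-4) = -12 → (-1,-7,-12)

-1,-7,-12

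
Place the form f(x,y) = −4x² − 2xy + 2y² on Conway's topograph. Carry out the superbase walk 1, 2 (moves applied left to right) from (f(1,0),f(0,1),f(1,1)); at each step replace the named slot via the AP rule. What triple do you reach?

start (-4,2,-4) = (f(1,0),f(0,1),f(1,1))
replace slot 1: 2·(2+(-4)) − (-4) = 0 → (0,2,-4)
replace slot 2: 2·(0+(-4)) − 2 = -10 → (0,-10,-4)

0,-10,-4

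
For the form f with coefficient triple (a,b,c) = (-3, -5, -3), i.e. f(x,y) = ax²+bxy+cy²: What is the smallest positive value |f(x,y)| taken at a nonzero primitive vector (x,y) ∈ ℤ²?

translate: b→-1 (≡5 mod 6), so (3,5,3)→(3,-1,1)
flip: (3,-1,1)→(1,1,3)
reduced (well bottom): (1,1,3) with a≤c, −a<b≤a
well minimum |f| = |-1| = 1 (negative-definite)

1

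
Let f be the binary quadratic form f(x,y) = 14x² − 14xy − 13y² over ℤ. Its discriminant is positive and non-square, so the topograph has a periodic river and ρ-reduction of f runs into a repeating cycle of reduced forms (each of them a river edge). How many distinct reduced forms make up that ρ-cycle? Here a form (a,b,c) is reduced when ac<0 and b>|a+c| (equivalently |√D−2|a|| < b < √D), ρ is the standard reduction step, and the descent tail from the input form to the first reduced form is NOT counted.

D = 924, ⌊√D⌋ = 30
descent: ρ → (-13,14,14)  [lands on river]
river: ρ → (14,14,-13)
river: ρ → (-13,12,15)
river: ρ → (15,18,-10)
river: ρ → (-10,22,11)
river: ρ → (11,22,-10)
river: ρ → (-10,18,15)
river: ρ → (15,12,-13)
ρ-cycle length = 8 (tail of 1 descent step not counted)

8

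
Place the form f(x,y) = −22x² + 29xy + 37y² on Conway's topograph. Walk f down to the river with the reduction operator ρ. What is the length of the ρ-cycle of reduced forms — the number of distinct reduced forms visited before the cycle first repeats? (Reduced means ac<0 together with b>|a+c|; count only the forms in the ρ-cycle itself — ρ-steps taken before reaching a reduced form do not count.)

D = 4097, ⌊√D⌋ = 64
river: ρ → (37,45,-14)
river: ρ → (-14,39,46)
river: ρ → (46,53,-7)
river: ρ → (-7,59,22)
river: ρ → (22,29,-37)
river: ρ → (-37,45,14)
river: ρ → (14,39,-46)
river: ρ → (-46,53,7)
river: ρ → (7,59,-22)
river: ρ → (-22,29,37)
ρ-cycle length = 10 (tail of 0 descent steps not counted)

10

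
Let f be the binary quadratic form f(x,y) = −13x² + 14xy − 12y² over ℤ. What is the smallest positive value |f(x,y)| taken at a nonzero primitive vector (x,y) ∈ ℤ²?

translate: b→12 (≡-14 mod 26), so (13,-14,12)→(13,12,11)
flip: (13,12,11)→(11,-12,13)
translate: b→10 (≡-12 mod 22), so (11,-12,13)→(11,10,12)
reduced (well bottom): (11,10,12) with a≤c, −a<b≤a
well minimum |f| = |-11| = 11 (negative-definite)

11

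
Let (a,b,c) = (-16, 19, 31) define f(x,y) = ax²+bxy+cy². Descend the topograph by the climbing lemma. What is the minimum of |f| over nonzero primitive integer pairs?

river: ρ → (31,43,-4)
river: ρ → (-4,45,20)
river: ρ → (20,35,-14)
river: ρ → (-14,21,34)
river: ρ → (34,47,-1)
river: ρ → (-1,47,34)
river: ρ → (34,21,-14)
river: ρ → (-14,35,20)
river: ρ → (20,45,-4)
river: ρ → (-4,43,31)
river: ρ → (31,19,-16)
river: ρ → (-16,45,5)
river: ρ → (5,45,-16)
river: ρ → (-16,19,31)
closes: descent 0, river 14
min |a| on river = 1

1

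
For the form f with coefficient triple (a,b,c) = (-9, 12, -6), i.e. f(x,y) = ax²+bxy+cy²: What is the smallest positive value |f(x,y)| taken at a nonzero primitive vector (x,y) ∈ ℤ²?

translate: b→6 (≡-12 mod 18), so (9,-12,6)→(9,6,3)
flip: (9,6,3)→(3,-6,9)
translate: b→0 (≡-6 mod 6), so (3,-6,9)→(3,0,6)
reduced (well bottom): (3,0,6) with a≤c, −a<b≤a
well minimum |f| = |-3| = 3 (negative-definite)

3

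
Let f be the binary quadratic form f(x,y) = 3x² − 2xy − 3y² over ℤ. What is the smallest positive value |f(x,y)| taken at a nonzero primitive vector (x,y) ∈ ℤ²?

descent: ρ → (-3,2,3)  [lands on river]
river: ρ → (3,4,-2)
river: ρ → (-2,4,3)
river: ρ → (3,2,-3)
river: ρ → (-3,4,2)
river: ρ → (2,4,-3)
closes: descent 1, river 6
min |a| on river = 2

2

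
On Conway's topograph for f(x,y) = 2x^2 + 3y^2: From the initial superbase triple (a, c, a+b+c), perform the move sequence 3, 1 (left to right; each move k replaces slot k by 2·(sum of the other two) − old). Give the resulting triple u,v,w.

start (2,3,5) = (f(1,0),f(0,1),f(1,1))
replace slot 3: 2·(2+3) − 5 = 5 → (2,3,5)
replace slot 1: 2·(3+5) − 2 = 14 → (14,3,5)

14,3,5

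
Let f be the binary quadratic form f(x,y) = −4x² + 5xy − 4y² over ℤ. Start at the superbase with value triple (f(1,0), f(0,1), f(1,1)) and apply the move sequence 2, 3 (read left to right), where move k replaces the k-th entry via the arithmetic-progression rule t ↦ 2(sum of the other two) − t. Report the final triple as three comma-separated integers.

start (-4,-4,-3) = (f(1,0),f(0,1),f(1,1))
replace slot 2: 2·((-4)+(-3)) − (-4) = -10 → (-4,-10,-3)
replace slot 3: 2·((-4)+(-10)) − (-3) = -25 → (-4,-10,-25)

-4,-10,-25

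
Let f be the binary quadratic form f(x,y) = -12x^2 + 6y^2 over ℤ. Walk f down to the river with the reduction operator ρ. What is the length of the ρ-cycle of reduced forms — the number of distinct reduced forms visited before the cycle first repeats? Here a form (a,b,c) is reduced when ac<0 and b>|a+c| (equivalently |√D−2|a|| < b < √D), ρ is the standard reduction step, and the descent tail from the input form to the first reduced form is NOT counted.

D = 288, ⌊√D⌋ = 16
descent: ρ → (6,12,-6)  [lands on river]
river: ρ → (-6,12,6)
ρ-cycle length = 2 (tail of 1 descent step not counted)

2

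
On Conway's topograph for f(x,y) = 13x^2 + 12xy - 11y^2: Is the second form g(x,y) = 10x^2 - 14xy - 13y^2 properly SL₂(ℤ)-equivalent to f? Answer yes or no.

D₁ = 716, D₂ = 716
river cycle of f (length 14): (-11, 10, 14), (14, 18, -7), (-7, 24, 5), (5, 26, -2), (-2, 26, 5), (5, 24, -7), (-7, 18, 14), (14, 10, -11), (-11, 12, 13), (13, 14, -10), … (4 more)
river cycle of g (length 14): (-13, 14, 10), (10, 26, -1), (-1, 26, 10), (10, 14, -13), (-13, 12, 11), (11, 10, -14), (-14, 18, 7), (7, 24, -5), (-5, 26, 2), (2, 26, -5), … (4 more)
cycles differ ⇒ inequivalent

no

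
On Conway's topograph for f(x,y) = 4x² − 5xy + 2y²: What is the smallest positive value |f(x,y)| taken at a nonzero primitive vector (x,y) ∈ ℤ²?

translate: b→3 (≡-5 mod 8), so (4,-5,2)→(4,3,1)
flip: (4,3,1)→(1,-3,4)
translate: b→1 (≡-3 mod 2), so (1,-3,4)→(1,1,2)
reduced (well bottom): (1,1,2) with a≤c, −a<b≤a
well minimum = a = 1

1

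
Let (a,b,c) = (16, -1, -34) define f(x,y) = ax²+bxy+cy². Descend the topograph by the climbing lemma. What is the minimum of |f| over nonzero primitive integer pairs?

descent: ρ → (-34,1,16)
descent: ρ → (16,31,-19)  [lands on river]
river: ρ → (-19,45,2)
river: ρ → (2,43,-41)
river: ρ → (-41,39,4)
river: ρ → (4,41,-31)
river: ρ → (-31,21,14)
river: ρ → (14,35,-17)
river: ρ → (-17,33,16)
closes: descent 2, river 8
min |a| on river = 2

2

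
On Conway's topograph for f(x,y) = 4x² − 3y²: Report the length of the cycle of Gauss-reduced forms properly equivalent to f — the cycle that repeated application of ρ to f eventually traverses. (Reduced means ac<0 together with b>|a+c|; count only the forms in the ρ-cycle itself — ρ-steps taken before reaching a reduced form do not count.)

D = 48, ⌊√D⌋ = 6
descent: ρ → (-3,6,1)  [lands on river]
river: ρ → (1,6,-3)
ρ-cycle length = 2 (tail of 1 descent step not counted)

2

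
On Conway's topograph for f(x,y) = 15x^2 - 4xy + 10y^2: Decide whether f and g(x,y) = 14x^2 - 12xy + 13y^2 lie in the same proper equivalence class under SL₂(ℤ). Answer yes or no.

D₁ = -584, D₂ = -584
f: flip: (15,-4,10)→(10,4,15)
f: reduced (well bottom): (10,4,15) with a≤c, −a<b≤a
g: flip: (14,-12,13)→(13,12,14)
g: reduced (well bottom): (13,12,14) with a≤c, −a<b≤a
reduced forms (10, 4, 15) vs (13, 12, 14) ⇒ inequivalent

no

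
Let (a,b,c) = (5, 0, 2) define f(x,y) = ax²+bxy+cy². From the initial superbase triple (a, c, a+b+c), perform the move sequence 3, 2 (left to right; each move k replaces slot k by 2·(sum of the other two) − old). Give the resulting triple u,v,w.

start (5,2,7) = (f(1,0),f(0,1),f(1,1))
replace slot 3: 2·(5+2) − 7 = 7 → (5,2,7)
replace slot 2: 2·(5+7) − 2 = 22 → (5,22,7)

5,22,7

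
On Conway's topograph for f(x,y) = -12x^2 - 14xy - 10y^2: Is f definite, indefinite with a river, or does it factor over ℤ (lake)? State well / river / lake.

D = b²−4ac = (-14)² − 4·(-12)·(-10) = -284
D < 0 ⇒ definite ⇒ every region one sign ⇒ single well

well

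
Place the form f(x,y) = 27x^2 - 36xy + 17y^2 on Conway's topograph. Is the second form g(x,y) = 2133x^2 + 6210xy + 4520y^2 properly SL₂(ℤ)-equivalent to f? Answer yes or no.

D₁ = -540, D₂ = -540
f: translate: b→18 (≡-36 mod 54), so (27,-36,17)→(27,18,8)
f: flip: (27,18,8)→(8,-18,27)
f: translate: b→-2 (≡-18 mod 16), so (8,-18,27)→(8,-2,17)
f: reduced (well bottom): (8,-2,17) with a≤c, −a<b≤a
g: translate: b→1944 (≡6210 mod 4266), so (2133,6210,4520)→(2133,1944,443)
g: flip: (2133,1944,443)→(443,-1944,2133)
g: translate: b→-172 (≡-1944 mod 886), so (443,-1944,2133)→(443,-172,17)
g: flip: (443,-172,17)→(17,172,443)
g: translate: b→2 (≡172 mod 34), so (17,172,443)→(17,2,8)
g: flip: (17,2,8)→(8,-2,17)
g: reduced (well bottom): (8,-2,17) with a≤c, −a<b≤a
reduced forms (8, -2, 17) vs (8, -2, 17) ⇒ equivalent

yes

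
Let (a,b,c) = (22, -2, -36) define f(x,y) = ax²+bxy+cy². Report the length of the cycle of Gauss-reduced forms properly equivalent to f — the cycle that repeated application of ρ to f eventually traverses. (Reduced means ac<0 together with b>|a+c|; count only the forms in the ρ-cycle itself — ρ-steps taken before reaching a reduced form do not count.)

D = 3172, ⌊√D⌋ = 56
descent: ρ → (-36,2,22)
descent: ρ → (22,42,-16)  [lands on river]
river: ρ → (-16,54,4)
river: ρ → (4,50,-42)
river: ρ → (-42,34,12)
river: ρ → (12,38,-36)
river: ρ → (-36,34,14)
river: ρ → (14,50,-12)
river: ρ → (-12,46,22)
ρ-cycle length = 8 (tail of 2 descent steps not counted)

8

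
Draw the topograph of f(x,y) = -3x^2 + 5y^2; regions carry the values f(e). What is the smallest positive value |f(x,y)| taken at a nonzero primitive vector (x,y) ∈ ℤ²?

descent: ρ → (5,0,-3)
descent: ρ → (-3,6,2)  [lands on river]
river: ρ → (2,6,-3)
closes: descent 2, river 2
min |a| on river = 2

2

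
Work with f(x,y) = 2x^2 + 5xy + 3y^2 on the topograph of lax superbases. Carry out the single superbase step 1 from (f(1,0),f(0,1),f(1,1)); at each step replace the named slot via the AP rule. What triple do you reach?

start (2,3,10) = (f(1,0),f(0,1),f(1,1))
replace slot 1: 2·(3+10) − 2 = 24 → (24,3,10)

24,3,10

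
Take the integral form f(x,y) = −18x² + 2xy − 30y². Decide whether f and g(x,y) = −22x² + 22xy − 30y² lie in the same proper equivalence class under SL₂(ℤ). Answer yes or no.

D₁ = -2156, D₂ = -2156
f is negative-definite; reduce −f:
−f: reduced (well bottom): (18,-2,30) with a≤c, −a<b≤a
flip sign back: reduced form of f is (-18,2,-30)
g is negative-definite; reduce −g:
−g: translate: b→22 (≡-22 mod 44), so (22,-22,30)→(22,22,30)
−g: reduced (well bottom): (22,22,30) with a≤c, −a<b≤a
flip sign back: reduced form of g is (-22,-22,-30)
reduced forms (-18, 2, -30) vs (-22, -22, -30) ⇒ inequivalent

no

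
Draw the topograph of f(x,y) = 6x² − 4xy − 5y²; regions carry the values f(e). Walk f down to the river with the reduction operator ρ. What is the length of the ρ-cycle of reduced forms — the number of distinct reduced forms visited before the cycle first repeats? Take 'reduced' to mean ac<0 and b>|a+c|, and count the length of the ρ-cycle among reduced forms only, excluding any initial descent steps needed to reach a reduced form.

D = 136, ⌊√D⌋ = 11
descent: ρ → (-5,4,6)  [lands on river]
river: ρ → (6,8,-3)
river: ρ → (-3,10,3)
river: ρ → (3,8,-6)
river: ρ → (-6,4,5)
river: ρ → (5,6,-5)
ρ-cycle length = 6 (tail of 1 descent step not counted)

6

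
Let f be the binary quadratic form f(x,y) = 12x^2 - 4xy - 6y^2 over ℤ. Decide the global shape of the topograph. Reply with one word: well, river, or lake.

D = b²−4ac = (-4)² − 4·12·(-6) = 304
D > 0 non-square ⇒ indefinite ⇒ periodic river

river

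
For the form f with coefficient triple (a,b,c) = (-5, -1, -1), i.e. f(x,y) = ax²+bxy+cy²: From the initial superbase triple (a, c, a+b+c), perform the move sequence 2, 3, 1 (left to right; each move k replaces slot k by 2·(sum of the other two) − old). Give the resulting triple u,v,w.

start (-5,-1,-7) = (f(1,0),f(0,1),f(1,1))
replace slot 2: 2·((-5)+(-7)) − (-1) = -23 → (-5,-23,-7)
replace slot 3: 2·((-5)+(-23)) − (-7) = -49 → (-5,-23,-49)
replace slot 1: 2·((-23)+(-49)) − (-5) = -139 → (-139,-23,-49)

-139,-23,-49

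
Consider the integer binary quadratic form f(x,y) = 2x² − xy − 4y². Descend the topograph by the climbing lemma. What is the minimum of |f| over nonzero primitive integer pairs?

descent: ρ → (-4,1,2)
descent: ρ → (2,3,-3)  [lands on river]
river: ρ → (-3,3,2)
river: ρ → (2,5,-1)
river: ρ → (-1,5,2)
closes: descent 2, river 4
min |a| on river = 1

1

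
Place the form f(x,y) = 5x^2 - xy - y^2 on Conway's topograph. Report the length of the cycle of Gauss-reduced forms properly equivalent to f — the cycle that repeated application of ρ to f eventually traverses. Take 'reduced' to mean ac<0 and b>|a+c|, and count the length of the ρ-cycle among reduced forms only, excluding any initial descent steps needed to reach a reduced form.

D = 21, ⌊√D⌋ = 4
descent: ρ → (-1,3,3)  [lands on river]
river: ρ → (3,3,-1)
ρ-cycle length = 2 (tail of 1 descent step not counted)

2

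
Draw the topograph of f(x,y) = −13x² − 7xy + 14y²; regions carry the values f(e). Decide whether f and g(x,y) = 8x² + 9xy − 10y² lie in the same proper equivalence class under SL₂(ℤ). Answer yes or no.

D₁ = 777, D₂ = 401
discriminants differ ⇒ not SL₂(ℤ)-equivalent

no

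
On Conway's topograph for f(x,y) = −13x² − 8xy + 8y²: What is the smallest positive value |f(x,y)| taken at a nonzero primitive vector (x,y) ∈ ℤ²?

descent: ρ → (8,8,-13)  [lands on river]
river: ρ → (-13,18,3)
river: ρ → (3,18,-13)
river: ρ → (-13,8,8)
closes: descent 1, river 4
min |a| on river = 3

3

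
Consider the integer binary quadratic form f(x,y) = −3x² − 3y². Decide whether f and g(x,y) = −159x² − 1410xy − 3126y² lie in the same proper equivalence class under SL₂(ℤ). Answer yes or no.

D₁ = -36, D₂ = -36
f is negative-definite; reduce −f:
−f: reduced (well bottom): (3,0,3) with a≤c, −a<b≤a
flip sign back: reduced form of f is (-3,0,-3)
g is negative-definite; reduce −g:
−g: translate: b→138 (≡1410 mod 318), so (159,1410,3126)→(159,138,30)
−g: flip: (159,138,30)→(30,-138,159)
−g: translate: b→-18 (≡-138 mod 60), so (30,-138,159)→(30,-18,3)
−g: flip: (30,-18,3)→(3,18,30)
−g: translate: b→0 (≡18 mod 6), so (3,18,30)→(3,0,3)
−g: reduced (well bottom): (3,0,3) with a≤c, −a<b≤a
flip sign back: reduced form of g is (-3,0,-3)
reduced forms (-3, 0, -3) vs (-3, 0, -3) ⇒ equivalent

yes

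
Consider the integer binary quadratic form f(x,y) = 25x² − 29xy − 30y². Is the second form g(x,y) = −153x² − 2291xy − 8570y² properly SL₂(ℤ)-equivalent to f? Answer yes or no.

D₁ = 3841, D₂ = 3841
river cycle of f (length 82): (-30, 29, 25), (25, 21, -34), (-34, 47, 12), (12, 49, -30), (-30, 11, 31), (31, 51, -10), (-10, 49, 36), (36, 23, -23), (-23, 23, 36), (36, 49, -10), … (72 more)
river cycle of g (length 82): (-30, 29, 25), (25, 21, -34), (-34, 47, 12), (12, 49, -30), (-30, 11, 31), (31, 51, -10), (-10, 49, 36), (36, 23, -23), (-23, 23, 36), (36, 49, -10), … (72 more)
cycles coincide ⇒ equivalent

yes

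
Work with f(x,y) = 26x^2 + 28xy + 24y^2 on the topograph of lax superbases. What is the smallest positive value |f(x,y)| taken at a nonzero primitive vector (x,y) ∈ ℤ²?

translate: b→-24 (≡28 mod 52), so (26,28,24)→(26,-24,22)
flip: (26,-24,22)→(22,24,26)
translate: b→-20 (≡24 mod 44), so (22,24,26)→(22,-20,24)
reduced (well bottom): (22,-20,24) with a≤c, −a<b≤a
well minimum = a = 22

22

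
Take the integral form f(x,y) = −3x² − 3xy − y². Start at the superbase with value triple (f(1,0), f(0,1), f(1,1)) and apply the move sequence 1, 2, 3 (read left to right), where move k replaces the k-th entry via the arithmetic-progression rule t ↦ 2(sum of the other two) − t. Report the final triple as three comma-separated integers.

start (-3,-1,-7) = (f(1,0),f(0,1),f(1,1))
replace slot 1: 2·((-1)+(-7)) − (-3) = -13 → (-13,-1,-7)
replace slot 2: 2·((-13)+(-7)) − (-1) = -39 → (-13,-39,-7)
replace slot 3: 2·((-13)+(-39)) − (-7) = -97 → (-13,-39,-97)

-13,-39,-97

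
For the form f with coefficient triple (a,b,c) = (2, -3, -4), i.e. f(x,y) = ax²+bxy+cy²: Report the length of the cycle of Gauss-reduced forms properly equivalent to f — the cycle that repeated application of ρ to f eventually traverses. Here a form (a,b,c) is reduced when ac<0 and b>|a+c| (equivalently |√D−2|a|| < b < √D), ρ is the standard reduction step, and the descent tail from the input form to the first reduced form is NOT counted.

D = 41, ⌊√D⌋ = 6
descent: ρ → (-4,3,2)  [lands on river]
river: ρ → (2,5,-2)
river: ρ → (-2,3,4)
river: ρ → (4,5,-1)
river: ρ → (-1,5,4)
river: ρ → (4,3,-2)
river: ρ → (-2,5,2)
river: ρ → (2,3,-4)
river: ρ → (-4,5,1)
river: ρ → (1,5,-4)
ρ-cycle length = 10 (tail of 1 descent step not counted)

10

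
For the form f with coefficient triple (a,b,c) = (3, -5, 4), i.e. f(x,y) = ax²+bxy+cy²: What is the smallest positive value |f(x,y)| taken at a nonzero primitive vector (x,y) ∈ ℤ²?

translate: b→1 (≡-5 mod 6), so (3,-5,4)→(3,1,2)
flip: (3,1,2)→(2,-1,3)
reduced (well bottom): (2,-1,3) with a≤c, −a<b≤a
well minimum = a = 2

2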